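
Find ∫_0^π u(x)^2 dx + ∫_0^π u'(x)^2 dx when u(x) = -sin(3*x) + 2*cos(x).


||u||_{H^1(0,π)}^2 = 9*π

u'(x) = -2*sin(x) - 3*cos(3*x).
Expand u² and (u')² and integrate term by term on (0, π), using: for integers n ≥ 1, ∫_0^π sin²(nx) dx = ∫_0^π cos²(nx) dx = π/2; for n ≠ n', ∫_0^π sin(nx)sin(n'x) dx = ∫_0^π cos(nx)cos(n'x) dx = 0; and by product-to-sum, ∫_0^π sin(nx)cos(n'x) dx = ½∫_0^π [sin((n+n')x) + sin((n−n')x)] dx, which is 0 when n+n' is even and 2n/(n²−n'²) when n+n' is odd (it need not vanish on (0, π)).
  u² squared terms: (-1)²·∫sin(3x)² dx = 1·π/2 = π/2;  (2)²·∫cos(x)² dx = 4·π/2 = 2*π.
  u² cross terms: 2·(-1)·(2)·∫sin(3x)·cos(x) dx = -4·(0) = 0.
  So ∫_0^π u² dx = π/2 + 2*π + 0 = 5*π/2.
  (u')² squared terms: (-3)²·∫cos(3x)² dx = 9·π/2 = 9*π/2;  (-2)²·∫sin(x)² dx = 4·π/2 = 2*π.
  (u')² cross terms: 2·(-3)·(-2)·∫cos(3x)·sin(x) dx = 12·(0) = 0.
  So ∫_0^π (u')² dx = 9*π/2 + 2*π + 0 = 13*π/2.
||u||_{H^1}^2 = (5*π/2) + (13*π/2) = 9*π.


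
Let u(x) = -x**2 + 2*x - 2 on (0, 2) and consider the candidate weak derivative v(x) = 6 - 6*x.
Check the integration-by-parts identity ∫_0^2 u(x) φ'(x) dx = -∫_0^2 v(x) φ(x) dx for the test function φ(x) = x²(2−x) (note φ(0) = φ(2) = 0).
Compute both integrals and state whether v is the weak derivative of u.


LHS = 8/15, RHS = 8/5. No, v is not the weak derivative of u.

u(x) = -x**2 + 2*x - 2, classical derivative u'(x) = 2 - 2*x.
φ(x) = x²(2−x), so φ'(x) = x*(4 - 3*x).
Note φ(0) = φ(2) = 0, so the boundary term u·φ vanishes.
LHS = ∫_0^2 u(x) φ'(x) dx = ∫_0^2 (3*x^4 - 10*x^3 + 14*x^2 - 8*x) dx. Term by term:
  ∫_0^2 3*x^4 dx = 96/5;  ∫_0^2 -10*x^3 dx = -40;  ∫_0^2 14*x^2 dx = 112/3;
  ∫_0^2 -8*x dx = -16.
Sum: 96/5 − 40 + 112/3 − 16 = 8/15.
So LHS = 8/15.
∫_0^2 v(x) φ(x) dx = ∫_0^2 (6*x^4 - 18*x^3 + 12*x^2) dx. Term by term:
  ∫_0^2 6*x^4 dx = 192/5;  ∫_0^2 -18*x^3 dx = -72;  ∫_0^2 12*x^2 dx = 32.
Sum: 192/5 − 72 + 32 = -8/5.
So RHS = -∫_0^2 v(x) φ(x) dx = 8/5.
LHS − RHS = -16/15 ≠ 0, so the identity fails.
(For a valid weak derivative the identity must hold for EVERY test function, in particular this one. The failure shows v is NOT the weak derivative of u.)
Correct weak derivative would be u'(x) = 2 - 2*x.


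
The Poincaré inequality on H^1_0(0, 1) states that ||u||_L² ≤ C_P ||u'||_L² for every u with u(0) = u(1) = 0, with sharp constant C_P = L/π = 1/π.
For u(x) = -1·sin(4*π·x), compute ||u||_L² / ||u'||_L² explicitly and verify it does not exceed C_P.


||u||_L² / ||u'||_L² = 1/(4*π) < C_P = 1/π.

u(x) = -1·sin(4*π·x), so u'(x) = -4*π*cos(4*π*x).
Writing u(x) = A·sin(kπx/L) with A = -1 and k = 4, use ∫_0^L sin²(kπx/L) dx = L/2 and ∫_0^L cos²(kπx/L) dx = L/2.
u² = 1·sin²(4*π·x) and (u')² = 16*π^2·cos²(4*π·x), and each of sin², cos² integrates to L/2 = 1/2 over (0, 1).
∫_0^1 u² dx = 1/2, so ||u||_L² = sqrt(2)/2.
∫_0^1 (u')² dx = 8*π^2, so ||u'||_L² = 2*sqrt(2)*π.
Ratio ||u||_L² / ||u'||_L² = 1/(4*π).
Sharp Poincaré constant on H^1_0(0, 1) is C_P = L/π = 1/π, achieved by sin(π·x).
This is the k = 4 harmonic; the ratio L/(kπ) is strictly less than C_P = L/π, consistent with the sharp inequality ||u||_L² ≤ C_P ||u'||_L².


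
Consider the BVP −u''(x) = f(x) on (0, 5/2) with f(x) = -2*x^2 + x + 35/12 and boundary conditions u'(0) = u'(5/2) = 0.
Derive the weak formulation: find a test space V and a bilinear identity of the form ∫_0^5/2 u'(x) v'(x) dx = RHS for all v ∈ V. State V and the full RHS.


V = H^1(0, 5/2) (no boundary constraint on v; u is determined up to an additive constant); weak form: ∫_0^5/2 u'v' dx = ∫_0^5/2 (-2*x^2 + x + 35/12) v dx for all v ∈ V.

Multiply both sides by a test function v and integrate from 0 to 5/2:
  ∫_0^5/2 −u''(x) v(x) dx = ∫_0^5/2 f(x) v(x) dx.
Integrate the LHS by parts once:
  ∫_0^5/2 −u'' v dx = −[u'(x) v(x)]_0^5/2 + ∫_0^5/2 u'(x) v'(x) dx.
Thus ∫_0^5/2 u'(x) v'(x) dx = ∫_0^5/2 f(x) v(x) dx + [u'(x) v(x)]_0^5/2.
Choose V so that boundary terms are either known or forced to vanish.
u has homogeneous Neumann: u'(0) = u'(5/2) = 0. So [u' v]_0^5/2 = 0·v(5/2) − 0·v(0) = 0 for any v; take V = H^1(0, 5/2).
Weak formulation: find u (satisfying any essential BC) such that ∫_0^5/2 u'(x) v'(x) dx = ∫_0^5/2 f v dx for all v ∈ V (homogeneous Neumann, so boundary terms vanish).
Substituting f(x) = -2*x^2 + x + 35/12, the right-hand side is ∫_0^5/2 (-2*x^2 + x + 35/12) v dx.
Compatibility check (pure Neumann): taking v ≡ 1 ∈ V gives 0 = ∫_0^5/2 f dx + (0) − (0), i.e. ∫_0^5/2 f dx must equal u'(0) − u'(5/2) = 0. Indeed ∫_0^5/2 (-2*x^2 + x + 35/12) dx = 0, so the data are compatible. The solution is then unique only up to an additive constant (fix it e.g. by requiring ∫_0^5/2 u dx = 0).


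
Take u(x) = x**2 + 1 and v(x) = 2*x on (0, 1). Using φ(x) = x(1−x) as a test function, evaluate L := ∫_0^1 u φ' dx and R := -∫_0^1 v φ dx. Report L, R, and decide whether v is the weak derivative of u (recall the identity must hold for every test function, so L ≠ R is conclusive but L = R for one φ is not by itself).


LHS = -1/6, RHS = -1/6. Yes, v = u' weakly.

u(x) = x**2 + 1, classical derivative u'(x) = 2*x.
φ(x) = x(1−x), so φ'(x) = 1 - 2*x.
Note φ(0) = φ(1) = 0, so the boundary term u·φ vanishes.
LHS = ∫_0^1 u(x) φ'(x) dx = ∫_0^1 (-2*x^3 + x^2 - 2*x + 1) dx. Term by term:
  ∫_0^1 -2*x^3 dx = -1/2;  ∫_0^1 x^2 dx = 1/3;  ∫_0^1 -2*x dx = -1;
  ∫_0^1 1 dx = 1.
Sum: -1/2 + 1/3 − 1 + 1 = -1/6.
So LHS = -1/6.
∫_0^1 v(x) φ(x) dx = ∫_0^1 (-2*x^3 + 2*x^2) dx. Term by term:
  ∫_0^1 -2*x^3 dx = -1/2;  ∫_0^1 2*x^2 dx = 2/3.
Sum: -1/2 + 2/3 = 1/6.
So RHS = -∫_0^1 v(x) φ(x) dx = -1/6.
LHS = RHS, so the identity holds for this test φ.
Moreover u is smooth here and v(x) = u'(x) = 2*x pointwise, so the identity holds for every test function. Hence v is the weak derivative of u.


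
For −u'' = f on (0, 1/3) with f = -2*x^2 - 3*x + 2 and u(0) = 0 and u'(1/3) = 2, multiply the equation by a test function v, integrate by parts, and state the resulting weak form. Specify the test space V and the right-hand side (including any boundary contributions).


V = {v ∈ H^1(0, 1/3) : v(0) = 0} (test functions vanish at x = 0 where u is specified); weak form: ∫_0^1/3 u'v' dx = ∫_0^1/3 (-2*x^2 - 3*x + 2) v dx + 2·v(1/3) for all v ∈ V.

Multiply both sides by a test function v and integrate from 0 to 1/3:
  ∫_0^1/3 −u''(x) v(x) dx = ∫_0^1/3 f(x) v(x) dx.
Integrate the LHS by parts once:
  ∫_0^1/3 −u'' v dx = −[u'(x) v(x)]_0^1/3 + ∫_0^1/3 u'(x) v'(x) dx.
Thus ∫_0^1/3 u'(x) v'(x) dx = ∫_0^1/3 f(x) v(x) dx + [u'(x) v(x)]_0^1/3.
Choose V so that boundary terms are either known or forced to vanish.
Mixed BC: u(0) = 0 (Dirichlet) and u'(1/3) = 2 (Neumann). Define V = {v ∈ H^1(0, 1/3) : v(0) = 0}. Then [u' v]_0^1/3 = u'(1/3)·v(1/3) − u'(0)·0 = 2·v(1/3).
Weak formulation: find u (satisfying any essential BC) such that ∫_0^1/3 u'(x) v'(x) dx = ∫_0^1/3 f v dx + 2·v(1/3) for all v ∈ V (Dirichlet at 0 absorbed into V; Neumann datum at x = 1/3 contributes the boundary term).
Substituting f(x) = -2*x^2 - 3*x + 2, the right-hand side is ∫_0^1/3 (-2*x^2 - 3*x + 2) v dx + 2·v(1/3).


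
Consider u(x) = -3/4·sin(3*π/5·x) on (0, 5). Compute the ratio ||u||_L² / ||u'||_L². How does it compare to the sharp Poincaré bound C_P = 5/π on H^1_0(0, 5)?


||u||_L² / ||u'||_L² = 5/(3*π) < C_P = 5/π.

u(x) = -3/4·sin(3*π/5·x), so u'(x) = -9*π*cos(3*π*x/5)/20.
Writing u(x) = A·sin(kπx/L) with A = -3/4 and k = 3, use ∫_0^L sin²(kπx/L) dx = L/2 and ∫_0^L cos²(kπx/L) dx = L/2.
u² = 9/16·sin²(3*π/5·x) and (u')² = 81*π^2/400·cos²(3*π/5·x), and each of sin², cos² integrates to L/2 = 5/2 over (0, 5).
∫_0^5 u² dx = 45/32, so ||u||_L² = 3*sqrt(10)/8.
∫_0^5 (u')² dx = 81*π^2/160, so ||u'||_L² = 9*sqrt(10)*π/40.
Ratio ||u||_L² / ||u'||_L² = 5/(3*π).
Sharp Poincaré constant on H^1_0(0, 5) is C_P = L/π = 5/π, achieved by sin(π/5·x).
This is the k = 3 harmonic; the ratio L/(kπ) is strictly less than C_P = L/π, consistent with the sharp inequality ||u||_L² ≤ C_P ||u'||_L².


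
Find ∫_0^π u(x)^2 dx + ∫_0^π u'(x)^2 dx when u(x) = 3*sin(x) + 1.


||u||_{H^1(0,π)}^2 = 12 + 10*π

u'(x) = 3*cos(x).
Expand u² and (u')² and integrate term by term on (0, π), using: for integers n ≥ 1, ∫_0^π sin²(nx) dx = ∫_0^π cos²(nx) dx = π/2; for n ≠ n', ∫_0^π sin(nx)sin(n'x) dx = ∫_0^π cos(nx)cos(n'x) dx = 0; and by product-to-sum, ∫_0^π sin(nx)cos(n'x) dx = ½∫_0^π [sin((n+n')x) + sin((n−n')x)] dx, which is 0 when n+n' is even and 2n/(n²−n'²) when n+n' is odd (it need not vanish on (0, π)). For the constant mode: ∫_0^π 1 dx = π, ∫_0^π cos(nx) dx = 0, ∫_0^π sin(nx) dx = (1−(−1)^n)/n.
  u² squared terms: (1)²·∫1 dx = 1·π = π;  (3)²·∫sin(x)² dx = 9·π/2 = 9*π/2.
  u² cross terms: 2·(1)·(3)·∫1·sin(x) dx = 6·(2) = 12.
  So ∫_0^π u² dx = π + 9*π/2 + 12 = 12 + 11*π/2.
  (u')² squared terms: (3)²·∫cos(x)² dx = 9·π/2 = 9*π/2.
  So ∫_0^π (u')² dx = 9*π/2.
||u||_{H^1}^2 = (12 + 11*π/2) + (9*π/2) = 12 + 10*π.


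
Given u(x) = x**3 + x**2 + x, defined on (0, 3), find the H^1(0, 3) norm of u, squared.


||u||_{H^1}^2 = 107949/70

The H^1 norm (squared) on an interval (0, L) is
  ||u||_{H^1}^2 = ∫_0^L u(x)^2 dx + ∫_0^L u'(x)^2 dx.
Compute u'(x) = 3*x**2 + 2*x + 1.
Then u(x)^2 = x**6 + 2*x**5 + 3*x**4 + 2*x**3 + x**2 and u'(x)^2 = 9*x**4 + 12*x**3 + 10*x**2 + 4*x + 1.
Integrate each monomial from 0 to 3 using ∫_0^3 c·x^n dx = c·3^(n+1)/(n+1):
  ∫_0^3 u(x)^2 dx = ∫_0^3 (x^6 + 2*x^5 + 3*x^4 + 2*x^3 + x^2) dx. Term by term:
    ∫_0^3 x^6 dx = 2187/7;  ∫_0^3 2*x^5 dx = 243;  ∫_0^3 3*x^4 dx = 729/5;
    ∫_0^3 2*x^3 dx = 81/2;  ∫_0^3 x^2 dx = 9.
  Sum: 2187/7 + 243 + 729/5 + 81/2 + 9 = 52551/70.
  ∫_0^3 u'(x)^2 dx = ∫_0^3 (9*x^4 + 12*x^3 + 10*x^2 + 4*x + 1) dx. Term by term:
    ∫_0^3 9*x^4 dx = 2187/5;  ∫_0^3 12*x^3 dx = 243;  ∫_0^3 10*x^2 dx = 90;
    ∫_0^3 4*x dx = 18;  ∫_0^3 1 dx = 3.
  Sum: 2187/5 + 243 + 90 + 18 + 3 = 3957/5.
Adding: ||u||_{H^1}^2 = 52551/70 + 3957/5 = 107949/70.


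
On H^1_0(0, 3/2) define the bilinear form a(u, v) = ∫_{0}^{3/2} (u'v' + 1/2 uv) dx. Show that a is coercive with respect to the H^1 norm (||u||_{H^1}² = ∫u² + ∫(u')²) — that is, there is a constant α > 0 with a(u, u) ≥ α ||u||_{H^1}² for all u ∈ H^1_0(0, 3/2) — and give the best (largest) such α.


α = (9 + 8*π^2)/(2*(9 + 4*π^2))

Coercivity of a(·,·) on H^1_0(0, 3/2) means a(u, u) ≥ α ||u||_{H^1}² for every u ∈ H^1_0.
The interval has length L = 3/2, and Poincaré/coercivity depend only on L. Here a(u, u) = ∫(u')² + (1/2)·∫u².
Here 0 < c = 1/2 < 1. The condition a(u,u) ≥ α||u||_{H^1}² reads (1−α)∫(u')² ≥ (α−c)∫u². Any admissible α is ≤ 1 (rapidly oscillating u have ∫u²/∫(u')² → 0), and α = 1 would force 0 ≥ (1−c)∫u², impossible since c < 1; so 1−α > 0. By the sharp Poincaré inequality on H^1_0 of an interval of length L, ∫(u')² ≥ (π/L)²∫u² with equality for the first sine mode sin(π(x−x₀)/L) (x₀ the left endpoint), so the inequality holds for all u iff (1−α)(π/L)² ≥ α − c, i.e. α ≤ ((π/L)² + c)/((π/L)² + 1) = (1 + c(L/π)²)/(1 + (L/π)²). With (π/L)² = 4*π^2/9 and c = 1/2, the largest admissible constant is α = ((π/L)² + c)/((π/L)² + 1).
Simplifying, α = (9 + 8*π^2)/(2*(9 + 4*π^2)).


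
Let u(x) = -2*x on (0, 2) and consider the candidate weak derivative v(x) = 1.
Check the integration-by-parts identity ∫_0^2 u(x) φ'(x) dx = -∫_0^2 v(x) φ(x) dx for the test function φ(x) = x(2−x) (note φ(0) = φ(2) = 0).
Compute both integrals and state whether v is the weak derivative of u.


LHS = 8/3, RHS = -4/3. No, v is not the weak derivative of u.

u(x) = -2*x, classical derivative u'(x) = -2.
φ(x) = x(2−x), so φ'(x) = 2 - 2*x.
Note φ(0) = φ(2) = 0, so the boundary term u·φ vanishes.
LHS = ∫_0^2 u(x) φ'(x) dx = ∫_0^2 (4*x^2 - 4*x) dx. Term by term:
  ∫_0^2 4*x^2 dx = 32/3;  ∫_0^2 -4*x dx = -8.
Sum: 32/3 − 8 = 8/3.
So LHS = 8/3.
∫_0^2 v(x) φ(x) dx = ∫_0^2 (-x^2 + 2*x) dx. Term by term:
  ∫_0^2 -x^2 dx = -8/3;  ∫_0^2 2*x dx = 4.
Sum: -8/3 + 4 = 4/3.
So RHS = -∫_0^2 v(x) φ(x) dx = -4/3.
LHS − RHS = 4 ≠ 0, so the identity fails.
(For a valid weak derivative the identity must hold for EVERY test function, in particular this one. The failure shows v is NOT the weak derivative of u.)
Correct weak derivative would be u'(x) = -2.


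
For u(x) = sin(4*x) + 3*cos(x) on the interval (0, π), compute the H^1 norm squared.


||u||_{H^1(0,π)}^2 = 32/5 + 35*π/2

u'(x) = -3*sin(x) + 4*cos(4*x).
Expand u² and (u')² and integrate term by term on (0, π), using: for integers n ≥ 1, ∫_0^π sin²(nx) dx = ∫_0^π cos²(nx) dx = π/2; for n ≠ n', ∫_0^π sin(nx)sin(n'x) dx = ∫_0^π cos(nx)cos(n'x) dx = 0; and by product-to-sum, ∫_0^π sin(nx)cos(n'x) dx = ½∫_0^π [sin((n+n')x) + sin((n−n')x)] dx, which is 0 when n+n' is even and 2n/(n²−n'²) when n+n' is odd (it need not vanish on (0, π)).
  u² squared terms: (3)²·∫cos(x)² dx = 9·π/2 = 9*π/2;  (1)²·∫sin(4x)² dx = 1·π/2 = π/2.
  u² cross terms: 2·(3)·(1)·∫cos(x)·sin(4x) dx = 6·(8/15) = 16/5.
  So ∫_0^π u² dx = 9*π/2 + π/2 + 16/5 = 16/5 + 5*π.
  (u')² squared terms: (-3)²·∫sin(x)² dx = 9·π/2 = 9*π/2;  (4)²·∫cos(4x)² dx = 16·π/2 = 8*π.
  (u')² cross terms: 2·(-3)·(4)·∫sin(x)·cos(4x) dx = -24·(-2/15) = 16/5.
  So ∫_0^π (u')² dx = 9*π/2 + 8*π + 16/5 = 16/5 + 25*π/2.
||u||_{H^1}^2 = (16/5 + 5*π) + (16/5 + 25*π/2) = 32/5 + 35*π/2.


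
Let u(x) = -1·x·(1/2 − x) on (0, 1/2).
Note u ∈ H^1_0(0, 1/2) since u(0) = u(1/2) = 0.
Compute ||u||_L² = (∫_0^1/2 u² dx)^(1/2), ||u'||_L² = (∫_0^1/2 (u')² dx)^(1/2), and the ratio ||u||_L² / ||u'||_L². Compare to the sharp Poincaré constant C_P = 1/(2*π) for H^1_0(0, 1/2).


||u||_L² / ||u'||_L² = sqrt(10)/20 < C_P = 1/(2*π).

u(x) = -1·x·(1/2 − x), so u'(x) = 2*x - 1/2.
u(x) = -1·x·(1/2 − x) vanishes at x = 0 and x = 1/2, so u ∈ H^1_0(0, 1/2). Differentiate via the product rule and integrate the resulting polynomials term by term.
  ∫_0^1/2 u² dx = ∫_0^1/2 (x^4 - x^3 + x^2/4) dx. Term by term:
    ∫_0^1/2 x^4 dx = 1/160;  ∫_0^1/2 -x^3 dx = -1/64;  ∫_0^1/2 x^2/4 dx = 1/96.
  Sum: 1/160 − 1/64 + 1/96 = 1/960.
  ∫_0^1/2 (u')² dx = ∫_0^1/2 (4*x^2 - 2*x + 1/4) dx. Term by term:
    ∫_0^1/2 4*x^2 dx = 1/6;  ∫_0^1/2 -2*x dx = -1/4;  ∫_0^1/2 1/4 dx = 1/8.
  Sum: 1/6 − 1/4 + 1/8 = 1/24.
∫_0^1/2 u² dx = 1/960, so ||u||_L² = sqrt(15)/120.
∫_0^1/2 (u')² dx = 1/24, so ||u'||_L² = sqrt(6)/12.
Ratio ||u||_L² / ||u'||_L² = sqrt(10)/20.
Sharp Poincaré constant on H^1_0(0, 1/2) is C_P = L/π = 1/(2*π), achieved by sin(2*π·x).
A polynomial bump cannot attain the sharp Poincaré constant (only the first sine eigenfunction does), so the ratio is strictly less than C_P, consistent with ||u||_L² ≤ C_P ||u'||_L².


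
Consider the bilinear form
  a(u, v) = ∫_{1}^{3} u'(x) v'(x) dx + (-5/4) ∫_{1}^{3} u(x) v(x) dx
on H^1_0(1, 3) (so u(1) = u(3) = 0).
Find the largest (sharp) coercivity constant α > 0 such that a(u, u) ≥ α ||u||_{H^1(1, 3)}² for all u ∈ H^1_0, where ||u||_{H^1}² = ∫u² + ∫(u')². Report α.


α = (-5 + π^2)/(4 + π^2)

Coercivity of a(·,·) on H^1_0(1, 3) means a(u, u) ≥ α ||u||_{H^1}² for every u ∈ H^1_0.
The interval has length L = 2, and Poincaré/coercivity depend only on L. Here a(u, u) = ∫(u')² + (-5/4)·∫u².
Here c = -5/4 < 0 with |c| < (π/L)² = π^2/4, so coercivity still holds. The condition a(u,u) ≥ α||u||_{H^1}² reads (1−α)∫(u')² ≥ (α−c)∫u². Any admissible α is ≤ 1 (rapidly oscillating u have ∫u²/∫(u')² → 0), and α = 1 would force 0 ≥ (1−c)∫u², impossible since c < 1; so 1−α > 0. By the sharp Poincaré inequality on H^1_0 of an interval of length L, ∫(u')² ≥ (π/L)²∫u² with equality for the first sine mode sin(π(x−x₀)/L) (x₀ the left endpoint), so the inequality holds for all u iff (1−α)(π/L)² ≥ α − c, i.e. α ≤ ((π/L)² + c)/((π/L)² + 1) = (1 + c(L/π)²)/(1 + (L/π)²). (Direct route, valid since c ≤ 0: Poincaré gives c∫u² ≥ c(L/π)²∫(u')², so a(u,u) ≥ (1 + c(L/π)²)∫(u')², while ||u||_{H^1}² ≤ (1 + (L/π)²)∫(u')²; dividing yields the same α.) With (π/L)² = π^2/4 and c = -5/4, the largest admissible constant is α = ((π/L)² + c)/((π/L)² + 1).
Simplifying, α = (-5 + π^2)/(4 + π^2).


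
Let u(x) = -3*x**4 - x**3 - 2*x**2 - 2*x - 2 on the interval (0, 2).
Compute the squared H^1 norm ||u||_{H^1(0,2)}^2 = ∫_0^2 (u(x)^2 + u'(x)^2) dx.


||u||_{H^1}^2 = 122224/21

The H^1 norm (squared) on an interval (0, L) is
  ||u||_{H^1}^2 = ∫_0^L u(x)^2 dx + ∫_0^L u'(x)^2 dx.
Compute u'(x) = -12*x**3 - 3*x**2 - 4*x - 2.
Then u(x)^2 = 9*x**8 + 6*x**7 + 13*x**6 + 16*x**5 + 20*x**4 + 12*x**3 + 12*x**2 + 8*x + 4 and u'(x)^2 = 144*x**6 + 72*x**5 + 105*x**4 + 72*x**3 + 28*x**2 + 16*x + 4.
Integrate each monomial from 0 to 2 using ∫_0^2 c·x^n dx = c·2^(n+1)/(n+1):
  ∫_0^2 u(x)^2 dx = ∫_0^2 (9*x^8 + 6*x^7 + 13*x^6 + 16*x^5 + 20*x^4 + 12*x^3 + 12*x^2 + 8*x + 4) dx. Term by term:
    ∫_0^2 9*x^8 dx = 512;  ∫_0^2 6*x^7 dx = 192;  ∫_0^2 13*x^6 dx = 1664/7;
    ∫_0^2 16*x^5 dx = 512/3;  ∫_0^2 20*x^4 dx = 128;  ∫_0^2 12*x^3 dx = 48;
    ∫_0^2 12*x^2 dx = 32;  ∫_0^2 8*x dx = 16;  ∫_0^2 4 dx = 8.
  Sum: 512 + 192 + 1664/7 + 512/3 + 128 + 48 + 32 + 16 + 8 = 28232/21.
  ∫_0^2 u'(x)^2 dx = ∫_0^2 (144*x^6 + 72*x^5 + 105*x^4 + 72*x^3 + 28*x^2 + 16*x + 4) dx. Term by term:
    ∫_0^2 144*x^6 dx = 18432/7;  ∫_0^2 72*x^5 dx = 768;  ∫_0^2 105*x^4 dx = 672;
    ∫_0^2 72*x^3 dx = 288;  ∫_0^2 28*x^2 dx = 224/3;  ∫_0^2 16*x dx = 32;
    ∫_0^2 4 dx = 8.
  Sum: 18432/7 + 768 + 672 + 288 + 224/3 + 32 + 8 = 93992/21.
Adding: ||u||_{H^1}^2 = 28232/21 + 93992/21 = 122224/21.


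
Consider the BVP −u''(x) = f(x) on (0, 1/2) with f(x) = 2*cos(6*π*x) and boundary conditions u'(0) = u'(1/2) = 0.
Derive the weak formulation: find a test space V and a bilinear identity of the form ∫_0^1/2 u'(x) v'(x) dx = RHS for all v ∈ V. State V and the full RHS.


V = H^1(0, 1/2) (no boundary constraint on v; u is determined up to an additive constant); weak form: ∫_0^1/2 u'v' dx = ∫_0^1/2 (2*cos(6*π*x)) v dx for all v ∈ V.

Multiply both sides by a test function v and integrate from 0 to 1/2:
  ∫_0^1/2 −u''(x) v(x) dx = ∫_0^1/2 f(x) v(x) dx.
Integrate the LHS by parts once:
  ∫_0^1/2 −u'' v dx = −[u'(x) v(x)]_0^1/2 + ∫_0^1/2 u'(x) v'(x) dx.
Thus ∫_0^1/2 u'(x) v'(x) dx = ∫_0^1/2 f(x) v(x) dx + [u'(x) v(x)]_0^1/2.
Choose V so that boundary terms are either known or forced to vanish.
u has homogeneous Neumann: u'(0) = u'(1/2) = 0. So [u' v]_0^1/2 = 0·v(1/2) − 0·v(0) = 0 for any v; take V = H^1(0, 1/2).
Weak formulation: find u (satisfying any essential BC) such that ∫_0^1/2 u'(x) v'(x) dx = ∫_0^1/2 f v dx for all v ∈ V (homogeneous Neumann, so boundary terms vanish).
Substituting f(x) = 2*cos(6*π*x), the right-hand side is ∫_0^1/2 (2*cos(6*π*x)) v dx.
Compatibility check (pure Neumann): taking v ≡ 1 ∈ V gives 0 = ∫_0^1/2 f dx + (0) − (0), i.e. ∫_0^1/2 f dx must equal u'(0) − u'(1/2) = 0. Indeed ∫_0^1/2 (2*cos(6*π*x)) dx = 0, so the data are compatible. The solution is then unique only up to an additive constant (fix it e.g. by requiring ∫_0^1/2 u dx = 0).


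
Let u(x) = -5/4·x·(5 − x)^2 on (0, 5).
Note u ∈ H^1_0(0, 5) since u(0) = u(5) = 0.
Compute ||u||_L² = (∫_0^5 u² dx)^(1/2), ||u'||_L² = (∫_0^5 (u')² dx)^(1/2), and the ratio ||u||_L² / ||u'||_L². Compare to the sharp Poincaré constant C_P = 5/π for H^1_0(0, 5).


||u||_L² / ||u'||_L² = 5*sqrt(14)/14 < C_P = 5/π.

u(x) = -5/4·x·(5 − x)^2, so u'(x) = -15*x^2/4 + 25*x - 125/4.
u(x) = -5/4·x·(5 − x)^2 vanishes at x = 0 and x = 5, so u ∈ H^1_0(0, 5). Differentiate via the product rule and integrate the resulting polynomials term by term.
  ∫_0^5 u² dx = ∫_0^5 (25*x^6/16 - 125*x^5/4 + 1875*x^4/8 - 3125*x^3/4 + 15625*x^2/16) dx. Term by term:
    ∫_0^5 25*x^6/16 dx = 1953125/112;  ∫_0^5 -125*x^5/4 dx = -1953125/24;  ∫_0^5 1875*x^4/8 dx = 1171875/8;
    ∫_0^5 -3125*x^3/4 dx = -1953125/16;  ∫_0^5 15625*x^2/16 dx = 1953125/48.
  Sum: 1953125/112 − 1953125/24 + 1171875/8 − 1953125/16 + 1953125/48 = 390625/336.
  ∫_0^5 (u')² dx = ∫_0^5 (225*x^4/16 - 375*x^3/2 + 6875*x^2/8 - 3125*x/2 + 15625/16) dx. Term by term:
    ∫_0^5 225*x^4/16 dx = 140625/16;  ∫_0^5 -375*x^3/2 dx = -234375/8;  ∫_0^5 6875*x^2/8 dx = 859375/24;
    ∫_0^5 -3125*x/2 dx = -78125/4;  ∫_0^5 15625/16 dx = 78125/16.
  Sum: 140625/16 − 234375/8 + 859375/24 − 78125/4 + 78125/16 = 15625/24.
∫_0^5 u² dx = 390625/336, so ||u||_L² = 625*sqrt(21)/84.
∫_0^5 (u')² dx = 15625/24, so ||u'||_L² = 125*sqrt(6)/12.
Ratio ||u||_L² / ||u'||_L² = 5*sqrt(14)/14.
Sharp Poincaré constant on H^1_0(0, 5) is C_P = L/π = 5/π, achieved by sin(π/5·x).
A polynomial bump cannot attain the sharp Poincaré constant (only the first sine eigenfunction does), so the ratio is strictly less than C_P, consistent with ||u||_L² ≤ C_P ||u'||_L².


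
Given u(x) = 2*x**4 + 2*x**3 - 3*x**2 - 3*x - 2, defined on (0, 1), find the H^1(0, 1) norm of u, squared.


||u||_{H^1}^2 = 2137/90

The H^1 norm (squared) on an interval (0, L) is
  ||u||_{H^1}^2 = ∫_0^L u(x)^2 dx + ∫_0^L u'(x)^2 dx.
Compute u'(x) = 8*x**3 + 6*x**2 - 6*x - 3.
Then u(x)^2 = 4*x**8 + 8*x**7 - 8*x**6 - 24*x**5 - 11*x**4 + 10*x**3 + 21*x**2 + 12*x + 4 and u'(x)^2 = 64*x**6 + 96*x**5 - 60*x**4 - 120*x**3 + 36*x + 9.
Integrate each monomial from 0 to 1 using ∫_0^1 c·x^n dx = c·1^(n+1)/(n+1):
  ∫_0^1 u(x)^2 dx = ∫_0^1 (4*x^8 + 8*x^7 - 8*x^6 - 24*x^5 - 11*x^4 + 10*x^3 + 21*x^2 + 12*x + 4) dx. Term by term:
    ∫_0^1 4*x^8 dx = 4/9;  ∫_0^1 8*x^7 dx = 1;  ∫_0^1 -8*x^6 dx = -8/7;
    ∫_0^1 -24*x^5 dx = -4;  ∫_0^1 -11*x^4 dx = -11/5;  ∫_0^1 10*x^3 dx = 5/2;
    ∫_0^1 21*x^2 dx = 7;  ∫_0^1 12*x dx = 6;  ∫_0^1 4 dx = 4.
  Sum: 4/9 + 1 − 8/7 − 4 − 11/5 + 5/2 + 7 + 6 + 4 = 8569/630.
  ∫_0^1 u'(x)^2 dx = ∫_0^1 (64*x^6 + 96*x^5 - 60*x^4 - 120*x^3 + 36*x + 9) dx. Term by term:
    ∫_0^1 64*x^6 dx = 64/7;  ∫_0^1 96*x^5 dx = 16;  ∫_0^1 -60*x^4 dx = -12;
    ∫_0^1 -120*x^3 dx = -30;  ∫_0^1 36*x dx = 18;  ∫_0^1 9 dx = 9.
  Sum: 64/7 + 16 − 12 − 30 + 18 + 9 = 71/7.
Adding: ||u||_{H^1}^2 = 8569/630 + 71/7 = 2137/90.


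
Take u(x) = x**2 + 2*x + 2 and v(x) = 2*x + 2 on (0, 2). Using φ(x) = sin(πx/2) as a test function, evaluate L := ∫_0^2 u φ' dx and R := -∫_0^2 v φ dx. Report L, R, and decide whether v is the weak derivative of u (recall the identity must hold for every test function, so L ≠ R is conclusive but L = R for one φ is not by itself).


LHS = -16/π, RHS = -16/π. Yes, v = u' weakly.

u(x) = x**2 + 2*x + 2, classical derivative u'(x) = 2*x + 2.
φ(x) = sin(πx/2), so φ'(x) = π*cos(π*x/2)/2.
Note φ(0) = φ(2) = 0, so the boundary term u·φ vanishes.
LHS = ∫_0^2 u(x) φ'(x) dx = ∫_0^2 (π*x^2*cos(π*x/2)/2 + π*x*cos(π*x/2) + π*cos(π*x/2)) dx. Term by term:
  ∫_0^2 π*cos(π*x/2) dx = 0;  ∫_0^2 π*x*cos(π*x/2) dx = -8/π;  ∫_0^2 π*x^2*cos(π*x/2)/2 dx = -8/π.
Sum: 0 − 8/π − 8/π = -16/π.
So LHS = -16/π.
∫_0^2 v(x) φ(x) dx = ∫_0^2 (2*x*sin(π*x/2) + 2*sin(π*x/2)) dx. Term by term:
  ∫_0^2 2*sin(π*x/2) dx = 8/π;  ∫_0^2 2*x*sin(π*x/2) dx = 8/π.
Sum: 8/π + 8/π = 16/π.
So RHS = -∫_0^2 v(x) φ(x) dx = -16/π.
LHS = RHS, so the identity holds for this test φ.
Moreover u is smooth here and v(x) = u'(x) = 2*x + 2 pointwise, so the identity holds for every test function. Hence v is the weak derivative of u.


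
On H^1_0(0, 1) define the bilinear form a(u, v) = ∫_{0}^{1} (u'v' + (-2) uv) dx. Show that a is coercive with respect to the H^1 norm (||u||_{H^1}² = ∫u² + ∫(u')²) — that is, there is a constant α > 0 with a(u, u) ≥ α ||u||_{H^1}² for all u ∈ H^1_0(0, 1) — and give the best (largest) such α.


α = (-2 + π^2)/(1 + π^2)

Coercivity of a(·,·) on H^1_0(0, 1) means a(u, u) ≥ α ||u||_{H^1}² for every u ∈ H^1_0.
The interval has length L = 1, and Poincaré/coercivity depend only on L. Here a(u, u) = ∫(u')² + (-2)·∫u².
Here c = -2 < 0 with |c| < (π/L)² = π^2, so coercivity still holds. The condition a(u,u) ≥ α||u||_{H^1}² reads (1−α)∫(u')² ≥ (α−c)∫u². Any admissible α is ≤ 1 (rapidly oscillating u have ∫u²/∫(u')² → 0), and α = 1 would force 0 ≥ (1−c)∫u², impossible since c < 1; so 1−α > 0. By the sharp Poincaré inequality on H^1_0 of an interval of length L, ∫(u')² ≥ (π/L)²∫u² with equality for the first sine mode sin(π(x−x₀)/L) (x₀ the left endpoint), so the inequality holds for all u iff (1−α)(π/L)² ≥ α − c, i.e. α ≤ ((π/L)² + c)/((π/L)² + 1) = (1 + c(L/π)²)/(1 + (L/π)²). (Direct route, valid since c ≤ 0: Poincaré gives c∫u² ≥ c(L/π)²∫(u')², so a(u,u) ≥ (1 + c(L/π)²)∫(u')², while ||u||_{H^1}² ≤ (1 + (L/π)²)∫(u')²; dividing yields the same α.) With (π/L)² = π^2 and c = -2, the largest admissible constant is α = ((π/L)² + c)/((π/L)² + 1).
Simplifying, α = (-2 + π^2)/(1 + π^2).


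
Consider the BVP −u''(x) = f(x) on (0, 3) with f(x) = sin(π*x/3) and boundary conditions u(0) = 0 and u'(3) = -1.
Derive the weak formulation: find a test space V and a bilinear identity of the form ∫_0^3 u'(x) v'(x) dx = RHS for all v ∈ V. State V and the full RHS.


V = {v ∈ H^1(0, 3) : v(0) = 0} (test functions vanish at x = 0 where u is specified); weak form: ∫_0^3 u'v' dx = ∫_0^3 (sin(π*x/3)) v dx − v(3) for all v ∈ V.

Multiply both sides by a test function v and integrate from 0 to 3:
  ∫_0^3 −u''(x) v(x) dx = ∫_0^3 f(x) v(x) dx.
Integrate the LHS by parts once:
  ∫_0^3 −u'' v dx = −[u'(x) v(x)]_0^3 + ∫_0^3 u'(x) v'(x) dx.
Thus ∫_0^3 u'(x) v'(x) dx = ∫_0^3 f(x) v(x) dx + [u'(x) v(x)]_0^3.
Choose V so that boundary terms are either known or forced to vanish.
Mixed BC: u(0) = 0 (Dirichlet) and u'(3) = -1 (Neumann). Define V = {v ∈ H^1(0, 3) : v(0) = 0}. Then [u' v]_0^3 = u'(3)·v(3) − u'(0)·0 = − v(3).
Weak formulation: find u (satisfying any essential BC) such that ∫_0^3 u'(x) v'(x) dx = ∫_0^3 f v dx − v(3) for all v ∈ V (Dirichlet at 0 absorbed into V; Neumann datum at x = 3 contributes the boundary term).
Substituting f(x) = sin(π*x/3), the right-hand side is ∫_0^3 (sin(π*x/3)) v dx − v(3).


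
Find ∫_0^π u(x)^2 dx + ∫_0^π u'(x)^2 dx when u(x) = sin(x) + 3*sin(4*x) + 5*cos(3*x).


||u||_{H^1(0,π)}^2 = 2400/7 + 405*π/2

u'(x) = -15*sin(3*x) + cos(x) + 12*cos(4*x).
Expand u² and (u')² and integrate term by term on (0, π), using: for integers n ≥ 1, ∫_0^π sin²(nx) dx = ∫_0^π cos²(nx) dx = π/2; for n ≠ n', ∫_0^π sin(nx)sin(n'x) dx = ∫_0^π cos(nx)cos(n'x) dx = 0; and by product-to-sum, ∫_0^π sin(nx)cos(n'x) dx = ½∫_0^π [sin((n+n')x) + sin((n−n')x)] dx, which is 0 when n+n' is even and 2n/(n²−n'²) when n+n' is odd (it need not vanish on (0, π)).
  u² squared terms: (3)²·∫sin(4x)² dx = 9·π/2 = 9*π/2;  (5)²·∫cos(3x)² dx = 25·π/2 = 25*π/2;  (1)²·∫sin(x)² dx = 1·π/2 = π/2.
  u² cross terms: 2·(3)·(5)·∫sin(4x)·cos(3x) dx = 30·(8/7) = 240/7;  2·(3)·(1)·∫sin(4x)·sin(x) dx = 6·(0) = 0;  2·(5)·(1)·∫cos(3x)·sin(x) dx = 10·(0) = 0.
  So ∫_0^π u² dx = 9*π/2 + 25*π/2 + π/2 + 240/7 + 0 + 0 = 240/7 + 35*π/2.
  (u')² squared terms: (-15)²·∫sin(3x)² dx = 225·π/2 = 225*π/2;  (12)²·∫cos(4x)² dx = 144·π/2 = 72*π;  (1)²·∫cos(x)² dx = 1·π/2 = π/2.
  (u')² cross terms: 2·(-15)·(12)·∫sin(3x)·cos(4x) dx = -360·(-6/7) = 2160/7;  2·(-15)·(1)·∫sin(3x)·cos(x) dx = -30·(0) = 0;  2·(12)·(1)·∫cos(4x)·cos(x) dx = 24·(0) = 0.
  So ∫_0^π (u')² dx = 225*π/2 + 72*π + π/2 + 2160/7 + 0 + 0 = 2160/7 + 185*π.
||u||_{H^1}^2 = (240/7 + 35*π/2) + (2160/7 + 185*π) = 2400/7 + 405*π/2.


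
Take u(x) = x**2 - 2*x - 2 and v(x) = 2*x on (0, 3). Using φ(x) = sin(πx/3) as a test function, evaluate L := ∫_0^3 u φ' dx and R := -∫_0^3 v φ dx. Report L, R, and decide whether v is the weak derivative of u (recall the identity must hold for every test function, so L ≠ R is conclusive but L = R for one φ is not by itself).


LHS = -6/π, RHS = -18/π. No, v is not the weak derivative of u.

u(x) = x**2 - 2*x - 2, classical derivative u'(x) = 2*x - 2.
φ(x) = sin(πx/3), so φ'(x) = π*cos(π*x/3)/3.
Note φ(0) = φ(3) = 0, so the boundary term u·φ vanishes.
LHS = ∫_0^3 u(x) φ'(x) dx = ∫_0^3 (π*x^2*cos(π*x/3)/3 - 2*π*x*cos(π*x/3)/3 - 2*π*cos(π*x/3)/3) dx. Term by term:
  ∫_0^3 -2*π*cos(π*x/3)/3 dx = 0;  ∫_0^3 -2*π*x*cos(π*x/3)/3 dx = 12/π;  ∫_0^3 π*x^2*cos(π*x/3)/3 dx = -18/π.
Sum: 0 + 12/π − 18/π = -6/π.
So LHS = -6/π.
∫_0^3 v(x) φ(x) dx = ∫_0^3 (2*x*sin(π*x/3)) dx. Term by term:
  ∫_0^3 2*x*sin(π*x/3) dx = 18/π.
So RHS = -∫_0^3 v(x) φ(x) dx = -18/π.
LHS − RHS = 12/π ≠ 0, so the identity fails.
(For a valid weak derivative the identity must hold for EVERY test function, in particular this one. The failure shows v is NOT the weak derivative of u.)
Correct weak derivative would be u'(x) = 2*x - 2.


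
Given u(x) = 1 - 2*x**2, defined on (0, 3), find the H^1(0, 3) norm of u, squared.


||u||_{H^1}^2 = 1527/5

The H^1 norm (squared) on an interval (0, L) is
  ||u||_{H^1}^2 = ∫_0^L u(x)^2 dx + ∫_0^L u'(x)^2 dx.
Compute u'(x) = -4*x.
Then u(x)^2 = 4*x**4 - 4*x**2 + 1 and u'(x)^2 = 16*x**2.
Integrate each monomial from 0 to 3 using ∫_0^3 c·x^n dx = c·3^(n+1)/(n+1):
  ∫_0^3 u(x)^2 dx = ∫_0^3 (4*x^4 - 4*x^2 + 1) dx. Term by term:
    ∫_0^3 4*x^4 dx = 972/5;  ∫_0^3 -4*x^2 dx = -36;  ∫_0^3 1 dx = 3.
  Sum: 972/5 − 36 + 3 = 807/5.
  ∫_0^3 u'(x)^2 dx = ∫_0^3 (16*x^2) dx. Term by term:
    ∫_0^3 16*x^2 dx = 144.
Adding: ||u||_{H^1}^2 = 807/5 + 144 = 1527/5.


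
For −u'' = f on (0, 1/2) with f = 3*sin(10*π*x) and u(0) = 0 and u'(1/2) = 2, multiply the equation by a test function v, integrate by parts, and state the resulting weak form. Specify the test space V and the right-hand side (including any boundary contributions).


V = {v ∈ H^1(0, 1/2) : v(0) = 0} (test functions vanish at x = 0 where u is specified); weak form: ∫_0^1/2 u'v' dx = ∫_0^1/2 (3*sin(10*π*x)) v dx + 2·v(1/2) for all v ∈ V.

Multiply both sides by a test function v and integrate from 0 to 1/2:
  ∫_0^1/2 −u''(x) v(x) dx = ∫_0^1/2 f(x) v(x) dx.
Integrate the LHS by parts once:
  ∫_0^1/2 −u'' v dx = −[u'(x) v(x)]_0^1/2 + ∫_0^1/2 u'(x) v'(x) dx.
Thus ∫_0^1/2 u'(x) v'(x) dx = ∫_0^1/2 f(x) v(x) dx + [u'(x) v(x)]_0^1/2.
Choose V so that boundary terms are either known or forced to vanish.
Mixed BC: u(0) = 0 (Dirichlet) and u'(1/2) = 2 (Neumann). Define V = {v ∈ H^1(0, 1/2) : v(0) = 0}. Then [u' v]_0^1/2 = u'(1/2)·v(1/2) − u'(0)·0 = 2·v(1/2).
Weak formulation: find u (satisfying any essential BC) such that ∫_0^1/2 u'(x) v'(x) dx = ∫_0^1/2 f v dx + 2·v(1/2) for all v ∈ V (Dirichlet at 0 absorbed into V; Neumann datum at x = 1/2 contributes the boundary term).
Substituting f(x) = 3*sin(10*π*x), the right-hand side is ∫_0^1/2 (3*sin(10*π*x)) v dx + 2·v(1/2).


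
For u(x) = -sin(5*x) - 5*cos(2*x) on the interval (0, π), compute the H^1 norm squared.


||u||_{H^1(0,π)}^2 = 500/21 + 151*π/2

u'(x) = 10*sin(2*x) - 5*cos(5*x).
Expand u² and (u')² and integrate term by term on (0, π), using: for integers n ≥ 1, ∫_0^π sin²(nx) dx = ∫_0^π cos²(nx) dx = π/2; for n ≠ n', ∫_0^π sin(nx)sin(n'x) dx = ∫_0^π cos(nx)cos(n'x) dx = 0; and by product-to-sum, ∫_0^π sin(nx)cos(n'x) dx = ½∫_0^π [sin((n+n')x) + sin((n−n')x)] dx, which is 0 when n+n' is even and 2n/(n²−n'²) when n+n' is odd (it need not vanish on (0, π)).
  u² squared terms: (-1)²·∫sin(5x)² dx = 1·π/2 = π/2;  (-5)²·∫cos(2x)² dx = 25·π/2 = 25*π/2.
  u² cross terms: 2·(-1)·(-5)·∫sin(5x)·cos(2x) dx = 10·(10/21) = 100/21.
  So ∫_0^π u² dx = π/2 + 25*π/2 + 100/21 = 100/21 + 13*π.
  (u')² squared terms: (-5)²·∫cos(5x)² dx = 25·π/2 = 25*π/2;  (10)²·∫sin(2x)² dx = 100·π/2 = 50*π.
  (u')² cross terms: 2·(-5)·(10)·∫cos(5x)·sin(2x) dx = -100·(-4/21) = 400/21.
  So ∫_0^π (u')² dx = 25*π/2 + 50*π + 400/21 = 400/21 + 125*π/2.
||u||_{H^1}^2 = (100/21 + 13*π) + (400/21 + 125*π/2) = 500/21 + 151*π/2.


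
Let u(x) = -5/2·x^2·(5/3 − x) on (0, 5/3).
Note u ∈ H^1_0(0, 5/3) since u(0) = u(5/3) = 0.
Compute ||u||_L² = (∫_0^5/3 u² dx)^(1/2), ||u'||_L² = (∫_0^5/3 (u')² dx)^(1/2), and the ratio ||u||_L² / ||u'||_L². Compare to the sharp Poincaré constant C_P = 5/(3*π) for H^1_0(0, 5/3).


||u||_L² / ||u'||_L² = 5*sqrt(14)/42 < C_P = 5/(3*π).

u(x) = -5/2·x^2·(5/3 − x), so u'(x) = 5*x*(9*x - 10)/6.
u(x) = -5/2·x^2·(5/3 − x) vanishes at x = 0 and x = 5/3, so u ∈ H^1_0(0, 5/3). Differentiate via the product rule and integrate the resulting polynomials term by term.
  ∫_0^5/3 u² dx = ∫_0^5/3 (25*x^6/4 - 125*x^5/6 + 625*x^4/36) dx. Term by term:
    ∫_0^5/3 25*x^6/4 dx = 1953125/61236;  ∫_0^5/3 -125*x^5/6 dx = -1953125/26244;  ∫_0^5/3 625*x^4/36 dx = 390625/8748.
  Sum: 1953125/61236 − 1953125/26244 + 390625/8748 = 390625/183708.
  ∫_0^5/3 (u')² dx = ∫_0^5/3 (225*x^4/4 - 125*x^3 + 625*x^2/9) dx. Term by term:
    ∫_0^5/3 225*x^4/4 dx = 15625/108;  ∫_0^5/3 -125*x^3 dx = -78125/324;  ∫_0^5/3 625*x^2/9 dx = 78125/729.
  Sum: 15625/108 − 78125/324 + 78125/729 = 15625/1458.
∫_0^5/3 u² dx = 390625/183708, so ||u||_L² = 625*sqrt(7)/1134.
∫_0^5/3 (u')² dx = 15625/1458, so ||u'||_L² = 125*sqrt(2)/54.
Ratio ||u||_L² / ||u'||_L² = 5*sqrt(14)/42.
Sharp Poincaré constant on H^1_0(0, 5/3) is C_P = L/π = 5/(3*π), achieved by sin(3*π/5·x).
A polynomial bump cannot attain the sharp Poincaré constant (only the first sine eigenfunction does), so the ratio is strictly less than C_P, consistent with ||u||_L² ≤ C_P ||u'||_L².


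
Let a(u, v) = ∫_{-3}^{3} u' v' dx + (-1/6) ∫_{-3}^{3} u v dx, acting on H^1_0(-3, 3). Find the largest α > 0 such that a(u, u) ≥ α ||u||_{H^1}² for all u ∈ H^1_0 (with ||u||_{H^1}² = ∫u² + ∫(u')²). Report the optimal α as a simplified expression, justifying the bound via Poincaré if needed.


α = (-6 + π^2)/(π^2 + 36)

Coercivity of a(·,·) on H^1_0(-3, 3) means a(u, u) ≥ α ||u||_{H^1}² for every u ∈ H^1_0.
The interval has length L = 6, and Poincaré/coercivity depend only on L. Here a(u, u) = ∫(u')² + (-1/6)·∫u².
Here c = -1/6 < 0 with |c| < (π/L)² = π^2/36, so coercivity still holds. The condition a(u,u) ≥ α||u||_{H^1}² reads (1−α)∫(u')² ≥ (α−c)∫u². Any admissible α is ≤ 1 (rapidly oscillating u have ∫u²/∫(u')² → 0), and α = 1 would force 0 ≥ (1−c)∫u², impossible since c < 1; so 1−α > 0. By the sharp Poincaré inequality on H^1_0 of an interval of length L, ∫(u')² ≥ (π/L)²∫u² with equality for the first sine mode sin(π(x−x₀)/L) (x₀ the left endpoint), so the inequality holds for all u iff (1−α)(π/L)² ≥ α − c, i.e. α ≤ ((π/L)² + c)/((π/L)² + 1) = (1 + c(L/π)²)/(1 + (L/π)²). (Direct route, valid since c ≤ 0: Poincaré gives c∫u² ≥ c(L/π)²∫(u')², so a(u,u) ≥ (1 + c(L/π)²)∫(u')², while ||u||_{H^1}² ≤ (1 + (L/π)²)∫(u')²; dividing yields the same α.) With (π/L)² = π^2/36 and c = -1/6, the largest admissible constant is α = ((π/L)² + c)/((π/L)² + 1).
Simplifying, α = (-6 + π^2)/(π^2 + 36).


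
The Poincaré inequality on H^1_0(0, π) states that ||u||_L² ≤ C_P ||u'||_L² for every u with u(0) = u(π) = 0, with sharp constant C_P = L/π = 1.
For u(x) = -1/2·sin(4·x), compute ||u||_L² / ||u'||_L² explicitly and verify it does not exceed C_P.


||u||_L² / ||u'||_L² = 1/4 < C_P = 1.

u(x) = -1/2·sin(4·x), so u'(x) = -2*cos(4*x).
Writing u(x) = A·sin(kπx/L) with A = -1/2 and k = 4, use ∫_0^L sin²(kπx/L) dx = L/2 and ∫_0^L cos²(kπx/L) dx = L/2.
u² = 1/4·sin²(4·x) and (u')² = 4·cos²(4·x), and each of sin², cos² integrates to L/2 = π/2 over (0, π).
∫_0^π u² dx = π/8, so ||u||_L² = sqrt(2)*sqrt(π)/4.
∫_0^π (u')² dx = 2*π, so ||u'||_L² = sqrt(2)*sqrt(π).
Ratio ||u||_L² / ||u'||_L² = 1/4.
Sharp Poincaré constant on H^1_0(0, π) is C_P = L/π = 1, achieved by sin(x).
This is the k = 4 harmonic; the ratio L/(kπ) is strictly less than C_P = L/π, consistent with the sharp inequality ||u||_L² ≤ C_P ||u'||_L².


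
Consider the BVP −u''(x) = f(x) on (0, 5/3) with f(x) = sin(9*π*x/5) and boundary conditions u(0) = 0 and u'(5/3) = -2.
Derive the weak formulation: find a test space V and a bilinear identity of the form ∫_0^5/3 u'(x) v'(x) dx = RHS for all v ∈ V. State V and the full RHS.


V = {v ∈ H^1(0, 5/3) : v(0) = 0} (test functions vanish at x = 0 where u is specified); weak form: ∫_0^5/3 u'v' dx = ∫_0^5/3 (sin(9*π*x/5)) v dx − 2·v(5/3) for all v ∈ V.

Multiply both sides by a test function v and integrate from 0 to 5/3:
  ∫_0^5/3 −u''(x) v(x) dx = ∫_0^5/3 f(x) v(x) dx.
Integrate the LHS by parts once:
  ∫_0^5/3 −u'' v dx = −[u'(x) v(x)]_0^5/3 + ∫_0^5/3 u'(x) v'(x) dx.
Thus ∫_0^5/3 u'(x) v'(x) dx = ∫_0^5/3 f(x) v(x) dx + [u'(x) v(x)]_0^5/3.
Choose V so that boundary terms are either known or forced to vanish.
Mixed BC: u(0) = 0 (Dirichlet) and u'(5/3) = -2 (Neumann). Define V = {v ∈ H^1(0, 5/3) : v(0) = 0}. Then [u' v]_0^5/3 = u'(5/3)·v(5/3) − u'(0)·0 = − 2·v(5/3).
Weak formulation: find u (satisfying any essential BC) such that ∫_0^5/3 u'(x) v'(x) dx = ∫_0^5/3 f v dx − 2·v(5/3) for all v ∈ V (Dirichlet at 0 absorbed into V; Neumann datum at x = 5/3 contributes the boundary term).
Substituting f(x) = sin(9*π*x/5), the right-hand side is ∫_0^5/3 (sin(9*π*x/5)) v dx − 2·v(5/3).


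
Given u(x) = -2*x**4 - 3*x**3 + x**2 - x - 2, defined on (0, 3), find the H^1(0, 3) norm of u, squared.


||u||_{H^1}^2 = 2117289/35

The H^1 norm (squared) on an interval (0, L) is
  ||u||_{H^1}^2 = ∫_0^L u(x)^2 dx + ∫_0^L u'(x)^2 dx.
Compute u'(x) = -8*x**3 - 9*x**2 + 2*x - 1.
Then u(x)^2 = 4*x**8 + 12*x**7 + 5*x**6 - 2*x**5 + 15*x**4 + 10*x**3 - 3*x**2 + 4*x + 4 and u'(x)^2 = 64*x**6 + 144*x**5 + 49*x**4 - 20*x**3 + 22*x**2 - 4*x + 1.
Integrate each monomial from 0 to 3 using ∫_0^3 c·x^n dx = c·3^(n+1)/(n+1):
  ∫_0^3 u(x)^2 dx = ∫_0^3 (4*x^8 + 12*x^7 + 5*x^6 - 2*x^5 + 15*x^4 + 10*x^3 - 3*x^2 + 4*x + 4) dx. Term by term:
    ∫_0^3 4*x^8 dx = 8748;  ∫_0^3 12*x^7 dx = 19683/2;  ∫_0^3 5*x^6 dx = 10935/7;
    ∫_0^3 -2*x^5 dx = -243;  ∫_0^3 15*x^4 dx = 729;  ∫_0^3 10*x^3 dx = 405/2;
    ∫_0^3 -3*x^2 dx = -27;  ∫_0^3 4*x dx = 18;  ∫_0^3 4 dx = 12.
  Sum: 8748 + 19683/2 + 10935/7 − 243 + 729 + 405/2 − 27 + 18 + 12 = 145902/7.
  ∫_0^3 u'(x)^2 dx = ∫_0^3 (64*x^6 + 144*x^5 + 49*x^4 - 20*x^3 + 22*x^2 - 4*x + 1) dx. Term by term:
    ∫_0^3 64*x^6 dx = 139968/7;  ∫_0^3 144*x^5 dx = 17496;  ∫_0^3 49*x^4 dx = 11907/5;
    ∫_0^3 -20*x^3 dx = -405;  ∫_0^3 22*x^2 dx = 198;  ∫_0^3 -4*x dx = -18;
    ∫_0^3 1 dx = 3.
  Sum: 139968/7 + 17496 + 11907/5 − 405 + 198 − 18 + 3 = 1387779/35.
Adding: ||u||_{H^1}^2 = 145902/7 + 1387779/35 = 2117289/35.


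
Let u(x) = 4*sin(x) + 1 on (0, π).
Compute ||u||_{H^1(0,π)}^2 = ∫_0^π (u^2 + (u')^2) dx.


||u||_{H^1(0,π)}^2 = 16 + 17*π

u'(x) = 4*cos(x).
Expand u² and (u')² and integrate term by term on (0, π), using: for integers n ≥ 1, ∫_0^π sin²(nx) dx = ∫_0^π cos²(nx) dx = π/2; for n ≠ n', ∫_0^π sin(nx)sin(n'x) dx = ∫_0^π cos(nx)cos(n'x) dx = 0; and by product-to-sum, ∫_0^π sin(nx)cos(n'x) dx = ½∫_0^π [sin((n+n')x) + sin((n−n')x)] dx, which is 0 when n+n' is even and 2n/(n²−n'²) when n+n' is odd (it need not vanish on (0, π)). For the constant mode: ∫_0^π 1 dx = π, ∫_0^π cos(nx) dx = 0, ∫_0^π sin(nx) dx = (1−(−1)^n)/n.
  u² squared terms: (1)²·∫1 dx = 1·π = π;  (4)²·∫sin(x)² dx = 16·π/2 = 8*π.
  u² cross terms: 2·(1)·(4)·∫1·sin(x) dx = 8·(2) = 16.
  So ∫_0^π u² dx = π + 8*π + 16 = 16 + 9*π.
  (u')² squared terms: (4)²·∫cos(x)² dx = 16·π/2 = 8*π.
  So ∫_0^π (u')² dx = 8*π.
||u||_{H^1}^2 = (16 + 9*π) + (8*π) = 16 + 17*π.
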